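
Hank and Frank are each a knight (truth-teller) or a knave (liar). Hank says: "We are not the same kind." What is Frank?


Hank says: "We are not the same kind."
Case 1: Hank is a Knight (truth-teller)
  Statement is true → they ARE different → Frank is a Knave
Case 2: Hank is a Knave (liar)
  Statement is false → they are NOT different → Frank is a Knave
In both cases, Frank is a Knave.

Knave


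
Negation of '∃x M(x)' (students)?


Original: ∃x M(x)
Rule: ¬∀→∃, ¬∃→∀, negate predicate.
Negation: ∀x ¬M(x)

∀x ¬M(x)


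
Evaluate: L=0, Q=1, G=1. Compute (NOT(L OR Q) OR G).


L OR Q = 1
NOT(1) = 0
0 OR 1 = 1

1


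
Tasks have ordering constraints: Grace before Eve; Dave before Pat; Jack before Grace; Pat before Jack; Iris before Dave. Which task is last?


Constraints: Grace before Eve; Dave before Pat; Jack before Grace; Pat before Jack; Iris before Dave
The last task can have nothing scheduled after it, so it must never appear on the left of a 'before'.
Tasks appearing before some other task: Grace, Dave, Jack, Pat, Iris.
The only task not in that list is Eve → it is last.

Eve


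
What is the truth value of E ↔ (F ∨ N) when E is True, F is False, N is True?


E = True, F = False, N = True
Step 1: F ∨ N = False OR True = True
Step 2: E ↔ (True): true when both sides have same truth value.
Result: True ↔ True = True

True


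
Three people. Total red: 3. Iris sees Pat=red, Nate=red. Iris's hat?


Total red = 3, seen red = 2
Own red = 3 - 2 = 1
Iris's hat is red.

red


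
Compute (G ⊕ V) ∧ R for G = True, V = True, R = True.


G = True, V = True, R = True
Step 1: G ⊕ V = True XOR True = False
Step 2: False ∧ R = False AND True = False
XOR true when exactly one of G,V is true; then AND with R.

False


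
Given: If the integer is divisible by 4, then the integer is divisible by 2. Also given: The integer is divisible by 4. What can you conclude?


Modus ponens: P → Q, P ⊢ Q
P: the integer is divisible by 4
Q: the integer is divisible by 2
We have P → Q and P is true.
By modus ponens, Q must be true.

The integer is divisible by 2


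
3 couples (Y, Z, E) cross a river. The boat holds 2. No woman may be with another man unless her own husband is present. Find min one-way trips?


Label couples Y, Z, E (H = husband, W = wife).
Counting alone: 6 people, the boat carries 2 and someone must bring it back, so each round trip nets at most +1 on the far side until the last crossing → at least 9 trips. The jealousy constraint makes 9 impossible; the shortest valid schedule has 11:
1. WY+WZ →  (far: WY,WZ; near: HY,HZ,HE,WE)
2. WY ←       (far: WZ; near: HY,HZ,HE,WY,WE)
3. WY+WE →  (far: WY,WZ,WE; near: HY,HZ,HE)
4. WY ←       (far: WZ,WE; near: HY,HZ,HE,WY)
5. HZ+HE →  (far: HZ,WZ,HE,WE; near: HY,WY)
6. HZ+WZ ←  (far: HE,WE; near: HY,WY,HZ,WZ)
7. HY+HZ →  (far: HY,HZ,HE,WE; near: WY,WZ)
8. WE ←       (far: HY,HZ,HE; near: WY,WZ,WE)
9. WY+WZ →  (far: HY,WY,HZ,WZ,HE; near: WE)
10. HE ←      (far: HY,WY,HZ,WZ; near: HE,WE)
11. HE+WE → (far: all six; near: empty)
In every state each wife is either with her husband or with no other man.
Minimum trips = 11

11


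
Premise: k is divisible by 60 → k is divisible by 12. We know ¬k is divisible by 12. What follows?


Modus tollens: P → Q, ¬Q ⊢ ¬P
P: k is divisible by 60
Q: k is divisible by 12
We have P → Q and Q is false.
By modus tollens, P must be false.

It is not the case that k is divisible by 60


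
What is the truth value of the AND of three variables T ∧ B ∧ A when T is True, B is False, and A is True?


T = True, B = False, A = True
Step 1: T ∧ B = True AND False = False
Step 2: (False) ∧ A = (False) AND True = False
AND is true only when ALL operands are true.

False


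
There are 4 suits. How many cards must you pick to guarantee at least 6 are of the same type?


Pigeonhole: to guarantee k in one of n categories, need (k-1)×n + 1.
k = 6, n = 4
Minimum = (6-1) × 4 + 1 = 5 × 4 + 1

21


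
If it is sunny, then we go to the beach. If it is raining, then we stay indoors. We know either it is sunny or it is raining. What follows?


Constructive dilemma: (P → Q) ∧ (R → S), P ∨ R ⊢ Q ∨ S
Premise 1: it is sunny → we go to the beach
Premise 2: it is raining → we stay indoors
Premise 3: it is sunny ∨ it is raining
Case 1: Assuming it is sunny, then by Premise 1, we go to the beach.
Case 2: Assuming it is raining, then by Premise 2, we stay indoors.
Since one of it is sunny or it is raining must hold, we get we go to the beach or we stay indoors.

We go to the beach or we stay indoors.


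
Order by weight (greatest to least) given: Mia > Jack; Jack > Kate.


Constraints: Mia > Jack; Jack > Kate
Method: at each step, the next-highest is the one remaining person who never appears on the smaller side of a constraint between remaining people.
  Step 1: remaining {Mia, Kate, Jack}; on the smaller side: {Kate, Jack} → Mia is next (Mia > Jack).
  Step 2: remaining {Kate, Jack}; on the smaller side: {Kate} → Jack is next (Jack > Kate).
  Step 3: only Kate remains → lowest.
Final ranking (highest to lowest):

Mia > Jack > Kate


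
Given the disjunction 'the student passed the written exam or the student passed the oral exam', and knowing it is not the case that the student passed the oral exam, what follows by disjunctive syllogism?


Disjunctive syllogism: P ∨ Q, ¬P ⊢ Q
Disjunction: the student passed the written exam ∨ the student passed the oral exam
We know it is not the case that the student passed the oral exam.
By disjunctive syllogism, the other disjunct must be true.

The student passed the written exam


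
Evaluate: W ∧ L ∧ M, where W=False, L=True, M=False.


W = False, L = True, M = False
Expression: W ∧ L ∧ M
Step 1: W ∧ L = False AND True = False
Step 2: (False) ∧ M = False AND False = False

False


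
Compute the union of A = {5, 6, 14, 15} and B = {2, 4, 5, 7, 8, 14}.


A = {5, 6, 14, 15}
B = {2, 4, 5, 7, 8, 14}
Operation: union
All elements combined: 2, 4, 5, 6, 7, 8, 14, 15

{2, 4, 5, 6, 7, 8, 14, 15}


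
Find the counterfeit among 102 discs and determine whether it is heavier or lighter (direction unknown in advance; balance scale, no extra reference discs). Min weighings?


Let n = 102. 204 possibilities (n discs × lighter/heavier); each weighing has 3 outcomes.
Bound for k weighings: say the first weighing puts j discs on each pan. If it tips, the 2j weighed discs remain suspects (each with a known direction) and k-1 weighings give 3^(k-1) outcomes; 3^(k-1) is odd, so 2j ≤ 3^(k-1) - 1. If it balances, the n - 2j unweighed discs remain with direction unknown: 2(n - 2j) ≤ 3^(k-1) - 1 by the same parity argument. Adding, n ≤ (3^(k-1) - 1) + (3^(k-1) - 1)/2 = (3^k - 3)/2, and the classical three-group strategy achieves this (3 discs in 2 weighings, 12 in 3, 39 in 4, 120 in 5).
So we need the smallest k with (3^k - 3)/2 ≥ 102.
k = 4: (3^4 - 3)/2 = 39 < 102 ✗
k = 5: (3^5 - 3)/2 = 120 ≥ 102 ✓

5


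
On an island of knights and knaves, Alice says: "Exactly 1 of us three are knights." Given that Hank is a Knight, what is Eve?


Alice claims exactly 1 knights among Alice, Hank, Eve.
Given: Hank is a Knight.

Case 1: Alice is a Knight (tells truth)
  Then exactly 1 of the three are knights.
  Counting Alice, Hank: 2 knight(s) so far. Need -1 more → impossible.
Case 2: Alice is a Knave (lies)
  Then the count is NOT 1.
  If Eve = Knave, count = 1 = 1 → claim would be true, contradicts lie.
  If Eve = Knight, count = 2 ≠ 1 → lie confirmed ✓

Eve is a Knight.

Knight


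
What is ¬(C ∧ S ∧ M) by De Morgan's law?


De Morgan's law: ¬(P ∧ Q ∧ R) ≡ ¬P ∨ ¬Q ∨ ¬R
¬(C ∧ S ∧ M) = ¬C ∨ ¬S ∨ ¬M

¬C ∨ ¬S ∨ ¬M


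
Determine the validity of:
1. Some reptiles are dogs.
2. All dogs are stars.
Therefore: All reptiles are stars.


Premise 1: Some reptiles are dogs.
Premise 2: All dogs are stars.
Conclusion: All reptiles are stars.
Fallacy: illicit minor. The minor term (reptiles) is distributed in the conclusion ('All reptiles ...') but undistributed in its premise ('Some reptiles are dogs' doesn't cover all reptiles).
Only 'Some reptiles are stars' follows, not 'All'.

Invalid


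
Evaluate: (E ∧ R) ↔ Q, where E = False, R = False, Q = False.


E = False, R = False, Q = False
Step 1: E ∧ R = False AND False = False
Step 2: (False) ↔ Q: true when both sides have same truth value.
Result: False ↔ False = True

True


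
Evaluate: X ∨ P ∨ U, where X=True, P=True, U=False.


X = True, P = True, U = False
Expression: X ∨ P ∨ U
Step 1: X ∨ P = True OR True = True
Step 2: (True) ∨ U = True OR False = True

True


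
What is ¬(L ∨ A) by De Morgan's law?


De Morgan's law: ¬(P ∨ Q) ≡ ¬P ∧ ¬Q
¬(L ∨ A) = ¬L ∧ ¬A

¬L ∧ ¬A


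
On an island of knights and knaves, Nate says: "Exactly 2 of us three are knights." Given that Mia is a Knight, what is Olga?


Nate claims exactly 2 knights among Nate, Mia, Olga.
Given: Mia is a Knight.

Case 1: Nate is a Knight (tells truth)
  Then exactly 2 of the three are knights.
  Counting Nate, Mia: 2 knight(s) so far. Need 0 more → Olga = Knave.
Case 2: Nate is a Knave (lies)
  Then the count is NOT 2.
  If Olga = Knight, count = 2 = 2 → claim would be true, contradicts lie.
  If Olga = Knave, count = 1 ≠ 2 → lie confirmed ✓

Olga is a Knave.

Knave


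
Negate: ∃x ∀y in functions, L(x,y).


Original: ∃x ∀y L(x,y)
Rule: ¬∀→∃, ¬∃→∀, negate predicate.
Negation: ∀x ∃y ¬L(x,y)

∀x ∃y ¬L(x,y)


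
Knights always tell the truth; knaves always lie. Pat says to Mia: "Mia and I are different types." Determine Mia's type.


Pat says: "Mia and I are different types."
Case 1: Pat is a Knight (truth-teller)
  Statement is true → they ARE different → Mia is a Knave
Case 2: Pat is a Knave (liar)
  Statement is false → they are NOT different → Mia is a Knave
In both cases, Mia is a Knave.

Knave


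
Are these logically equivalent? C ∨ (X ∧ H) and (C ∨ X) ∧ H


Expression 1: C ∨ (X ∧ H)
Expression 2: (C ∨ X) ∧ H
Truth table (C X H | Expr1 Expr2):
  T T T |   T     T
  T T F |   T     F   ← differ
  T F T |   T     T
  T F F |   T     F   ← differ
  F T T |   T     T
  F T F |   F     F
  F F T |   F     F
  F F F |   F     F
Counterexample: C=T, X=T, H=F gives Expr1 = T but Expr2 = F, so the expressions are NOT logically equivalent.

No


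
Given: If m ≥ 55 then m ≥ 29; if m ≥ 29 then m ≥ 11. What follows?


Hypothetical syllogism: P → Q, Q → R ⊢ P → R
Premise 1: m ≥ 55 → m ≥ 29
Premise 2: m ≥ 29 → m ≥ 11
Chain the implications: the middle term (m ≥ 29) links the two.
Conclusion: If m ≥ 55, then m ≥ 11.

If m ≥ 55, then m ≥ 11.


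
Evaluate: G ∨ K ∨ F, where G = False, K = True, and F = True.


G = False, K = True, F = True
Step 1: G ∨ K = False OR True = True
Step 2: True ∨ F = True OR True = True
OR is true when at least one operand is true.

True


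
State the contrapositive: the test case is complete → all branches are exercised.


Original: If the test case is complete, then all branches are exercised
Contrapositive: If ¬Q, then ¬P
Negate Q: not (all branches are exercised)
Negate P: not (the test case is complete)

If not (all branches are exercised), then not (the test case is complete).


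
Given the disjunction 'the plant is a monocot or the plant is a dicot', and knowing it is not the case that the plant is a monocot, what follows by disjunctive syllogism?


Disjunctive syllogism: P ∨ Q, ¬P ⊢ Q
Disjunction: the plant is a monocot ∨ the plant is a dicot
We know it is not the case that the plant is a monocot.
By disjunctive syllogism, the other disjunct must be true.

The plant is a dicot


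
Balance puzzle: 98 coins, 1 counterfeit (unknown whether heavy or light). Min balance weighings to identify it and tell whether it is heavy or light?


Let n = 98. 196 possibilities (n coins × lighter/heavier); each weighing has 3 outcomes.
Bound for k weighings: say the first weighing puts j coins on each pan. If it tips, the 2j weighed coins remain suspects (each with a known direction) and k-1 weighings give 3^(k-1) outcomes; 3^(k-1) is odd, so 2j ≤ 3^(k-1) - 1. If it balances, the n - 2j unweighed coins remain with direction unknown: 2(n - 2j) ≤ 3^(k-1) - 1 by the same parity argument. Adding, n ≤ (3^(k-1) - 1) + (3^(k-1) - 1)/2 = (3^k - 3)/2, and the classical three-group strategy achieves this (3 coins in 2 weighings, 12 in 3, 39 in 4, 120 in 5).
So we need the smallest k with (3^k - 3)/2 ≥ 98.
k = 4: (3^4 - 3)/2 = 39 < 98 ✗
k = 5: (3^5 - 3)/2 = 120 ≥ 98 ✓

5


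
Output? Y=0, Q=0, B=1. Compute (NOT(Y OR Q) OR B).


Y OR Q = 0
NOT(0) = 1
1 OR 1 = 1

1


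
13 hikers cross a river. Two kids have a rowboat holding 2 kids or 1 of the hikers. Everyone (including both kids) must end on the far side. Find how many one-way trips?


Per crossing of one of the hikers: kids→, one←, one of the hikers→, one← = 4 trips
13 × 4 = 52, + 1 final kids→ = 53
Minimum trips = 53

53


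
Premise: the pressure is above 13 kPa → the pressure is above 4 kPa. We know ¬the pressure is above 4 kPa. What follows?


Modus tollens: P → Q, ¬Q ⊢ ¬P
P: the pressure is above 13 kPa
Q: the pressure is above 4 kPa
We have P → Q and Q is false.
By modus tollens, P must be false.

It is not the case that the pressure is above 13 kPa


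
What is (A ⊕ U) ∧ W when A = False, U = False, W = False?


A = False, U = False, W = False
Step 1: A ⊕ U = False XOR False = False
Step 2: False ∧ W = False AND False = False
XOR true when exactly one of A,U is true; then AND with W.

False


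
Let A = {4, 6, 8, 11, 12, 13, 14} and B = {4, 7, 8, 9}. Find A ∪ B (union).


A = {4, 6, 8, 11, 12, 13, 14}
B = {4, 7, 8, 9}
Operation: union
All elements combined: 4, 6, 7, 8, 9, 11, 12, 13, 14

{4, 6, 7, 8, 9, 11, 12, 13, 14}


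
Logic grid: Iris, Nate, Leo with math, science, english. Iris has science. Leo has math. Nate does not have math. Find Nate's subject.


From clues:
  Leo → math
  Iris → science
By elimination, Nate gets the remaining.

english


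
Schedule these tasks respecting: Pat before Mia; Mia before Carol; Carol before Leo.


Constraints: Pat before Mia; Mia before Carol; Carol before Leo
Method: repeatedly schedule the remaining task that has no remaining task required before it.
  Step 1: remaining {Carol, Mia, Pat, Leo}; every task except Pat still has a predecessor pending → schedule Pat.
  Step 2: remaining {Carol, Mia, Leo}; every task except Mia still has a predecessor pending → schedule Mia.
  Step 3: remaining {Carol, Leo}; every task except Carol still has a predecessor pending → schedule Carol.
  Step 4: only Leo remains → schedule Leo.
Resulting order:

Pat → Mia → Carol → Leo


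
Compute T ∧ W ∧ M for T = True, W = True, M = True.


T = True, W = True, M = True
Step 1: T ∧ W = True AND True = True
Step 2: (True) ∧ M = (True) AND True = True
AND is true only when ALL operands are true.

True


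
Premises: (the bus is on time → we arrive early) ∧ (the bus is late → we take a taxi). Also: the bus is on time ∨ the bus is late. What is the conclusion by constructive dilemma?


Constructive dilemma: (P → Q) ∧ (R → S), P ∨ R ⊢ Q ∨ S
Premise 1: the bus is on time → we arrive early
Premise 2: the bus is late → we take a taxi
Premise 3: the bus is on time ∨ the bus is late
Case 1: Assuming the bus is on time, then by Premise 1, we arrive early.
Case 2: Assuming the bus is late, then by Premise 2, we take a taxi.
Since one of the bus is on time or the bus is late must hold, we get we arrive early or we take a taxi.

We arrive early or we take a taxi.


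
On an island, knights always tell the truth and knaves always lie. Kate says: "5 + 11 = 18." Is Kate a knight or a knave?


Statement: "5 + 11 = 18."
Actual: 5 + 11 = 16
Claimed: 18
Statement is FALSE → Kate lies → Knave

Knave


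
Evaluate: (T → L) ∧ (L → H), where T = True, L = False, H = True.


T = True, L = False, H = True
Step 1: T → L is false only when T=True and L=False. Result: False
Step 2: L → H is false only when L=True and H=False. Result: True
Step 3: False ∧ True = False

False


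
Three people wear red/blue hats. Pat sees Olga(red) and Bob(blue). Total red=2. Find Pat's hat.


Total red = 2, seen red = 1
Own red = 2 - 1 = 1
Pat's hat is red.

red


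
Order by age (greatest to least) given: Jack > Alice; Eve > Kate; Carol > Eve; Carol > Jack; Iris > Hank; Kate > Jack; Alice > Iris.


Constraints: Jack > Alice; Eve > Kate; Carol > Eve; Carol > Jack; Iris > Hank; Kate > Jack; Alice > Iris
Method: at each step, the next-highest is the one remaining person who never appears on the smaller side of a constraint between remaining people.
  Step 1: remaining {Carol, Alice, Jack, Iris, Kate, Eve, Hank}; on the smaller side: {Alice, Jack, Iris, Kate, Eve, Hank} → Carol is next (Carol > Eve; Carol > Jack).
  Step 2: remaining {Alice, Jack, Iris, Kate, Eve, Hank}; on the smaller side: {Alice, Jack, Iris, Kate, Hank} → Eve is next (Eve > Kate).
  Step 3: remaining {Alice, Jack, Iris, Kate, Hank}; on the smaller side: {Alice, Jack, Iris, Hank} → Kate is next (Kate > Jack).
  Step 4: remaining {Alice, Jack, Iris, Hank}; on the smaller side: {Alice, Iris, Hank} → Jack is next (Jack > Alice).
  Step 5: remaining {Alice, Iris, Hank}; on the smaller side: {Iris, Hank} → Alice is next (Alice > Iris).
  Step 6: remaining {Iris, Hank}; on the smaller side: {Hank} → Iris is next (Iris > Hank).
  Step 7: only Hank remains → lowest.
Final ranking (highest to lowest):

Carol > Eve > Kate > Jack > Alice > Iris > Hank


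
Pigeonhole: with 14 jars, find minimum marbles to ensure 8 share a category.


Pigeonhole: to guarantee k in one of n categories, need (k-1)×n + 1.
k = 8, n = 14
Minimum = (8-1) × 14 + 1 = 7 × 14 + 1

99


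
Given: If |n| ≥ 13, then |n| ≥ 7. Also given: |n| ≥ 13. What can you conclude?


Modus ponens: P → Q, P ⊢ Q
P: |n| ≥ 13
Q: |n| ≥ 7
We have P → Q and P is true.
By modus ponens, Q must be true.

|n| ≥ 7


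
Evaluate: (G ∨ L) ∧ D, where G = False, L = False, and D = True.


G = False, L = False, D = True
Step 1: G ∨ L = False OR False = False
Step 2: False ∧ D = False AND True = False
OR is true when at least one operand is true; AND requires both.

False


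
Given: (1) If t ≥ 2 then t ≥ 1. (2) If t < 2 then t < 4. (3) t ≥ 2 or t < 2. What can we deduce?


Constructive dilemma: (P → Q) ∧ (R → S), P ∨ R ⊢ Q ∨ S
Premise 1: t ≥ 2 → t ≥ 1
Premise 2: t < 2 → t < 4
Premise 3: t ≥ 2 ∨ t < 2
Case 1: Assuming t ≥ 2, then by Premise 1, t ≥ 1.
Case 2: Assuming t < 2, then by Premise 2, t < 4.
Since one of t ≥ 2 or t < 2 must hold, we get t ≥ 1 or t < 4.

t ≥ 1 or t < 4.


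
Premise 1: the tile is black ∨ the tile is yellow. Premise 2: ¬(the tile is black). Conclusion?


Disjunctive syllogism: P ∨ Q, ¬P ⊢ Q
Disjunction: the tile is black ∨ the tile is yellow
We know it is not the case that the tile is black.
By disjunctive syllogism, the other disjunct must be true.

The tile is yellow


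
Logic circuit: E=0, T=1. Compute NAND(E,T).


E AND T = 0
NOT(0) = 1

1


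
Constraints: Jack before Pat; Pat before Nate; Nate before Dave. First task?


Constraints: Jack before Pat; Pat before Nate; Nate before Dave
The first task can have nothing scheduled before it, so it must never appear on the right of a 'before'.
Tasks appearing after some 'before': Pat, Nate, Dave.
The only task not in that list is Jack → it is first.

Jack


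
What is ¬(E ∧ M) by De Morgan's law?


De Morgan's law: ¬(P ∧ Q) ≡ ¬P ∨ ¬Q
¬(E ∧ M) = ¬E ∨ ¬M

¬E ∨ ¬M


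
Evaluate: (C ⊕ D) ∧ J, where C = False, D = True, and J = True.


C = False, D = True, J = True
Step 1: C ⊕ D = False XOR True = True
Step 2: True ∧ J = True AND True = True
XOR true when exactly one of C,D is true; then AND with J.

True


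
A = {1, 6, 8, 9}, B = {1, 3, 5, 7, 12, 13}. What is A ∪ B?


A = {1, 6, 8, 9}
B = {1, 3, 5, 7, 12, 13}
Operation: union
All elements combined: 1, 3, 5, 6, 7, 8, 9, 12, 13

{1, 3, 5, 6, 7, 8, 9, 12, 13}


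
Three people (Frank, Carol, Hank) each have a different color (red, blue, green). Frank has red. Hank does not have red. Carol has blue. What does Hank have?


From clues:
  Frank → red
  Carol → blue
By elimination, Hank gets the remaining.

green


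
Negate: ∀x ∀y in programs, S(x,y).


Original: ∀x ∀y S(x,y)
Rule: ¬∀→∃, ¬∃→∀, negate predicate.
Negation: ∃x ∃y ¬S(x,y)

∃x ∃y ¬S(x,y)


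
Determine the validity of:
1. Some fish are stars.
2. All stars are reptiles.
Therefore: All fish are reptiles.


Premise 1: Some fish are stars.
Premise 2: All stars are reptiles.
Conclusion: All fish are reptiles.
Fallacy: illicit minor. The minor term (fish) is distributed in the conclusion ('All fish ...') but undistributed in its premise ('Some fish are stars' doesn't cover all fish).
Only 'Some fish are reptiles' follows, not 'All'.

Invalid


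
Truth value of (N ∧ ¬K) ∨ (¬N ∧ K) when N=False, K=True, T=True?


N = False, K = True, T = True
Expression: (N ∧ ¬K) ∨ (¬N ∧ K)
Step 1: ¬K = NOT True = False
Step 2: N ∧ ¬K = False AND False = False
Step 3: ¬N = NOT False = True
Step 4: ¬N ∧ K = True AND True = True
Step 5: (False) ∨ (True) = False OR True = True

True


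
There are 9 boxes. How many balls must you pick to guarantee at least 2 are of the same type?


Pigeonhole: to guarantee k in one of n categories, need (k-1)×n + 1.
k = 2, n = 9
Minimum = (2-1) × 9 + 1 = 1 × 9 + 1

10


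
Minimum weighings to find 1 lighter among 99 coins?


Each weighing has 3 outcomes (left heavy / balance / right heavy), so k weighings distinguish at most 3^k cases; splitting into three near-equal groups achieves this.
Need 3^k ≥ 99: 3^4 = 81 < 99 ≤ 3^5 = 243
k = ⌈log₃(99)⌉ = 5

5


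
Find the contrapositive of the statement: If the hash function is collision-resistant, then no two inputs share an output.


Original: If the hash function is collision-resistant, then no two inputs share an output
Contrapositive: If ¬Q, then ¬P
Negate Q: not (no two inputs share an output)
Negate P: not (the hash function is collision-resistant)

If not (no two inputs share an output), then not (the hash function is collision-resistant).


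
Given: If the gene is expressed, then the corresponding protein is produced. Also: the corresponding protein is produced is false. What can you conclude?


Modus tollens: P → Q, ¬Q ⊢ ¬P
P: the gene is expressed
Q: the corresponding protein is produced
We have P → Q and Q is false.
By modus tollens, P must be false.

It is not the case that the gene is expressed


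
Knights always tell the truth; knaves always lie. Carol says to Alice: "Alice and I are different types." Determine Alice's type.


Carol says: "Alice and I are different types."
Case 1: Carol is a Knight (truth-teller)
  Statement is true → they ARE different → Alice is a Knave
Case 2: Carol is a Knave (liar)
  Statement is false → they are NOT different → Alice is a Knave
In both cases, Alice is a Knave.

Knave


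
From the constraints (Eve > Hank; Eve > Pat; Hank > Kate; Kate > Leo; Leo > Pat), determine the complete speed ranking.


Constraints: Eve > Hank; Eve > Pat; Hank > Kate; Kate > Leo; Leo > Pat
Method: at each step, the next-highest is the one remaining person who never appears on the smaller side of a constraint between remaining people.
  Step 1: remaining {Eve, Hank, Leo, Pat, Kate}; on the smaller side: {Hank, Leo, Pat, Kate} → Eve is next (Eve > Hank; Eve > Pat).
  Step 2: remaining {Hank, Leo, Pat, Kate}; on the smaller side: {Leo, Pat, Kate} → Hank is next (Hank > Kate).
  Step 3: remaining {Leo, Pat, Kate}; on the smaller side: {Leo, Pat} → Kate is next (Kate > Leo).
  Step 4: remaining {Leo, Pat}; on the smaller side: {Pat} → Leo is next (Leo > Pat).
  Step 5: only Pat remains → lowest.
Final ranking (highest to lowest):

Eve > Hank > Kate > Leo > Pat


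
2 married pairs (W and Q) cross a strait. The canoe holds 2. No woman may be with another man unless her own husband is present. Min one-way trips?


Label couples W and Q.
1. WW+WQ → (far: WW,WQ; near: HW,HQ)
2. WW ←   (far: WQ; near: HW,HQ,WW)
3. HW+HQ → (far: HW,HQ,WQ; near: WW)
4. HW ←   (far: HQ,WQ; near: HW,WW)  — HW returns, since WW is alone on near bank
5. HW+WW → (far: all four; near: empty)
Every state respects the constraint.
Minimum trips = 5

5


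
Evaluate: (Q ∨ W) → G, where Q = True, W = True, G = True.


Q = True, W = True, G = True
Step 1: Q ∨ W = True OR True = True
Step 2: (True) → G: false only when antecedent=True and G=False.
Result: True

True


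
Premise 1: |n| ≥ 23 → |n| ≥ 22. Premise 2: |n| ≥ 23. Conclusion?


Modus ponens: P → Q, P ⊢ Q
P: |n| ≥ 23
Q: |n| ≥ 22
We have P → Q and P is true.
By modus ponens, Q must be true.

|n| ≥ 22


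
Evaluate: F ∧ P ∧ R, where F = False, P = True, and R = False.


F = False, P = True, R = False
Step 1: F ∧ P = False AND True = False
Step 2: (False) ∧ R = (False) AND False = False
AND is true only when ALL operands are true.

False


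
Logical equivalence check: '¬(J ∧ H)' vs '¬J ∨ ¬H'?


Expression 1: ¬(J ∧ H)
Expression 2: ¬J ∨ ¬H
Truth table (J H | Expr1 Expr2):
  T T |   F     F
  T F |   T     T
  F T |   T     T
  F F |   T     T
All 4 rows agree, so the expressions are logically equivalent.

Yes


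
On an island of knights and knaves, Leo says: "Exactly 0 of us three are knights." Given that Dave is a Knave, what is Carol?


Leo claims exactly 0 knights among Leo, Dave, Carol.
Given: Dave is a Knave.

Case 1: Leo is a Knight (tells truth)
  Then exactly 0 of the three are knights.
  Counting Leo, Dave: 1 knight(s) so far. Need -1 more → impossible.
Case 2: Leo is a Knave (lies)
  Then the count is NOT 0.
  If Carol = Knave, count = 0 = 0 → claim would be true, contradicts lie.
  If Carol = Knight, count = 1 ≠ 0 → lie confirmed ✓

Carol is a Knight.

Knight


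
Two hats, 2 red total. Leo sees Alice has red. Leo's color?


Total red = 2, Alice = red
Red accounted for: 1
Remaining for Leo: 1
Leo's hat is red.

red


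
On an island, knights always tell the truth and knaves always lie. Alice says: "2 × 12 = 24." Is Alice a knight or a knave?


Statement: "2 × 12 = 24."
Actual: 2 × 12 = 24
Claimed: 24
Statement is TRUE → Alice tells the truth → Knight

Knight


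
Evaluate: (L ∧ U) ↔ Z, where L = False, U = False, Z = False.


L = False, U = False, Z = False
Step 1: L ∧ U = False AND False = False
Step 2: (False) ↔ Z: true when both sides have same truth value.
Result: False ↔ False = True

True


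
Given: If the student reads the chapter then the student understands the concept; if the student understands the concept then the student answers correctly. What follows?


Hypothetical syllogism: P → Q, Q → R ⊢ P → R
Premise 1: the student reads the chapter → the student understands the concept
Premise 2: the student understands the concept → the student answers correctly
Chain the implications: the middle term (the student understands the concept) links the two.
Conclusion: If the student reads the chapter, then the student answers correctly.

If the student reads the chapter, then the student answers correctly.


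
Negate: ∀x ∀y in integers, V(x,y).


Original: ∀x ∀y V(x,y)
Rule: ¬∀→∃, ¬∃→∀, negate predicate.
Negation: ∃x ∃y ¬V(x,y)

∃x ∃y ¬V(x,y)


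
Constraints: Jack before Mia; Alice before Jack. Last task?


Constraints: Jack before Mia; Alice before Jack
The last task can have nothing scheduled after it, so it must never appear on the left of a 'before'.
Tasks appearing before some other task: Jack, Alice.
The only task not in that list is Mia → it is last.

Mia


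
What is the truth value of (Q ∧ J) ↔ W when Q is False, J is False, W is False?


Q = False, J = False, W = False
Step 1: Q ∧ J = False AND False = False
Step 2: (False) ↔ W: true when both sides have same truth value.
Result: False ↔ False = True

True


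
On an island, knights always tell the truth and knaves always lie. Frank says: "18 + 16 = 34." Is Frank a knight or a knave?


Statement: "18 + 16 = 34."
Actual: 18 + 16 = 34
Claimed: 34
Statement is TRUE → Frank tells the truth → Knight

Knight


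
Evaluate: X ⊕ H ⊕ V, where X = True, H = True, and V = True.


X = True, H = True, V = True
Step 1: X ⊕ H = True XOR True = False
Step 2: False ⊕ V = False XOR True = True
XOR is true when an odd number of operands are true.

True


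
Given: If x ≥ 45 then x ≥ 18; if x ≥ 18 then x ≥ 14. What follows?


Hypothetical syllogism: P → Q, Q → R ⊢ P → R
Premise 1: x ≥ 45 → x ≥ 18
Premise 2: x ≥ 18 → x ≥ 14
Chain the implications: the middle term (x ≥ 18) links the two.
Conclusion: If x ≥ 45, then x ≥ 14.

If x ≥ 45, then x ≥ 14.


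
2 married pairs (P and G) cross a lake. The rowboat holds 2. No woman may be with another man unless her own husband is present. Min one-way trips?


Label couples P and G.
1. WP+WG → (far: WP,WG; near: HP,HG)
2. WP ←   (far: WG; near: HP,HG,WP)
3. HP+HG → (far: HP,HG,WG; near: WP)
4. HP ←   (far: HG,WG; near: HP,WP)  — HP returns, since WP is alone on near bank
5. HP+WP → (far: all four; near: empty)
Every state respects the constraint.
Minimum trips = 5

5


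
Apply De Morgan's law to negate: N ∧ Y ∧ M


De Morgan's law: ¬(P ∧ Q ∧ R) ≡ ¬P ∨ ¬Q ∨ ¬R
¬(N ∧ Y ∧ M) = ¬N ∨ ¬Y ∨ ¬M

¬N ∨ ¬Y ∨ ¬M


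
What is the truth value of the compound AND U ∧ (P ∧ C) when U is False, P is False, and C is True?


U = False, P = False, C = True
Step 1: P ∧ C = False AND True = False
Step 2: U ∧ False = False AND False = False
AND is true only when ALL operands are true.

False


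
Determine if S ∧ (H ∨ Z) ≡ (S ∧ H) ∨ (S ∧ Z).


Expression 1: S ∧ (H ∨ Z)
Expression 2: (S ∧ H) ∨ (S ∧ Z)
Truth table (S H Z | Expr1 Expr2):
  T T T |   T     T
  T T F |   T     T
  T F T |   T     T
  T F F |   F     F
  F T T |   F     F
  F T F |   F     F
  F F T |   F     F
  F F F |   F     F
All 8 rows agree, so the expressions are logically equivalent.

Yes


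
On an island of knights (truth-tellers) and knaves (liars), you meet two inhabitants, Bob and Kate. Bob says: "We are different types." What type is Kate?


Bob says: "We are different types."
Case 1: Bob is a Knight (truth-teller)
  Statement is true → they ARE different → Kate is a Knave
Case 2: Bob is a Knave (liar)
  Statement is false → they are NOT different → Kate is a Knave
In both cases, Kate is a Knave.

Knave


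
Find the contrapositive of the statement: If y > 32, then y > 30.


Original: If y > 32, then y > 30
Contrapositive: If ¬Q, then ¬P
Negate Q: not (y > 30)
Negate P: not (y > 32)

If not (y > 30), then not (y > 32).


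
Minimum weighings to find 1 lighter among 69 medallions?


Each weighing has 3 outcomes (left heavy / balance / right heavy), so k weighings distinguish at most 3^k cases; splitting into three near-equal groups achieves this.
Need 3^k ≥ 69: 3^3 = 27 < 69 ≤ 3^4 = 81
k = ⌈log₃(69)⌉ = 4

4


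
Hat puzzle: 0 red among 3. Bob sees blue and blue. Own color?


Total red = 0, seen red = 0
Own red = 0 - 0 = 0
Bob's hat is blue.

blue


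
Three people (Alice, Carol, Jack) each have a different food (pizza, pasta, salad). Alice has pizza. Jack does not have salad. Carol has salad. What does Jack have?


From clues:
  Carol → salad
  Alice → pizza
By elimination, Jack gets the remaining.

pasta


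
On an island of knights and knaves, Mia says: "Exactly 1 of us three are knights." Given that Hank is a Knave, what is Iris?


Mia claims exactly 1 knights among Mia, Hank, Iris.
Given: Hank is a Knave.

Case 1: Mia is a Knight (tells truth)
  Then exactly 1 of the three are knights.
  Counting Mia, Hank: 1 knight(s) so far. Need 0 more → Iris = Knave.
Case 2: Mia is a Knave (lies)
  Then the count is NOT 1.
  If Iris = Knight, count = 1 = 1 → claim would be true, contradicts lie.
  If Iris = Knave, count = 0 ≠ 1 → lie confirmed ✓

Iris is a Knave.

Knave


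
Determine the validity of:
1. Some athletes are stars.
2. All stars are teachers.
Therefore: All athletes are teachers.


Premise 1: Some athletes are stars.
Premise 2: All stars are teachers.
Conclusion: All athletes are teachers.
Fallacy: illicit minor. The minor term (athletes) is distributed in the conclusion ('All athletes ...') but undistributed in its premise ('Some athletes are stars' doesn't cover all athletes).
Only 'Some athletes are teachers' follows, not 'All'.

Invalid


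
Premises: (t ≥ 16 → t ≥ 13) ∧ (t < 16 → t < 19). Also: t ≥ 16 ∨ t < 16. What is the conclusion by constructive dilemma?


Constructive dilemma: (P → Q) ∧ (R → S), P ∨ R ⊢ Q ∨ S
Premise 1: t ≥ 16 → t ≥ 13
Premise 2: t < 16 → t < 19
Premise 3: t ≥ 16 ∨ t < 16
Case 1: Assuming t ≥ 16, then by Premise 1, t ≥ 13.
Case 2: Assuming t < 16, then by Premise 2, t < 19.
Since one of t ≥ 16 or t < 16 must hold, we get t ≥ 13 or t < 19.

t ≥ 13 or t < 19.


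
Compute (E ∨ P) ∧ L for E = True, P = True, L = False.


E = True, P = True, L = False
Step 1: E ∨ P = True OR True = True
Step 2: True ∧ L = True AND False = False
OR is true when at least one operand is true; AND requires both.

False


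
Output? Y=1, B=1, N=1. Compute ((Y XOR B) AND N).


Y XOR B = 1^1 = 0
0 AND 1 = 0

0


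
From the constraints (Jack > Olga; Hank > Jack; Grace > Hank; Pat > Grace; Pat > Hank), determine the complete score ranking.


Constraints: Jack > Olga; Hank > Jack; Grace > Hank; Pat > Grace; Pat > Hank
Method: at each step, the next-highest is the one remaining person who never appears on the smaller side of a constraint between remaining people.
  Step 1: remaining {Pat, Grace, Hank, Olga, Jack}; on the smaller side: {Grace, Hank, Olga, Jack} → Pat is next (Pat > Grace; Pat > Hank).
  Step 2: remaining {Grace, Hank, Olga, Jack}; on the smaller side: {Hank, Olga, Jack} → Grace is next (Grace > Hank).
  Step 3: remaining {Hank, Olga, Jack}; on the smaller side: {Olga, Jack} → Hank is next (Hank > Jack).
  Step 4: remaining {Olga, Jack}; on the smaller side: {Olga} → Jack is next (Jack > Olga).
  Step 5: only Olga remains → lowest.
Final ranking (highest to lowest):

Pat > Grace > Hank > Jack > Olga


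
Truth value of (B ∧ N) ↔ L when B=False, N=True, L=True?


B = False, N = True, L = True
Expression: (B ∧ N) ↔ L
Step 1: B ∧ N = False AND True = False
Step 2: (False) ↔ L = (False iff True) = False

False


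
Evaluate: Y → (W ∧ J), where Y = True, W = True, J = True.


Y = True, W = True, J = True
Step 1: W ∧ J = True AND True = True
Step 2: Y → (True): false only when Y=True and consequent=False.
Result: True

True


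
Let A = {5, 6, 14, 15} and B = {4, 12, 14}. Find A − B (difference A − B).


A = {5, 6, 14, 15}
B = {4, 12, 14}
Operation: difference A − B
In A but not B: 5, 6, 15

{5, 6, 15}


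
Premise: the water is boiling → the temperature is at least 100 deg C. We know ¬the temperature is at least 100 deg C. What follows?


Modus tollens: P → Q, ¬Q ⊢ ¬P
P: the water is boiling
Q: the temperature is at least 100 deg C
We have P → Q and Q is false.
By modus tollens, P must be false.

It is not the case that the water is boiling


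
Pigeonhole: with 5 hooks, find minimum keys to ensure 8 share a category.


Pigeonhole: to guarantee k in one of n categories, need (k-1)×n + 1.
k = 8, n = 5
Minimum = (8-1) × 5 + 1 = 7 × 5 + 1

36


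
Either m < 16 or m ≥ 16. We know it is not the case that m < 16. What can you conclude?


Disjunctive syllogism: P ∨ Q, ¬P ⊢ Q
Disjunction: m < 16 ∨ m ≥ 16
We know it is not the case that m < 16.
By disjunctive syllogism, the other disjunct must be true.

m ≥ 16


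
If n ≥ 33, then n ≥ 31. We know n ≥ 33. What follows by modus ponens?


Modus ponens: P → Q, P ⊢ Q
P: n ≥ 33
Q: n ≥ 31
We have P → Q and P is true.
By modus ponens, Q must be true.

n ≥ 31


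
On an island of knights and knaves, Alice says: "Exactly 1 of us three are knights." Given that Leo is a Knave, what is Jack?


Alice claims exactly 1 knights among Alice, Leo, Jack.
Given: Leo is a Knave.

Case 1: Alice is a Knight (tells truth)
  Then exactly 1 of the three are knights.
  Counting Alice, Leo: 1 knight(s) so far. Need 0 more → Jack = Knave.
Case 2: Alice is a Knave (lies)
  Then the count is NOT 1.
  If Jack = Knight, count = 1 = 1 → claim would be true, contradicts lie.
  If Jack = Knave, count = 0 ≠ 1 → lie confirmed ✓

Jack is a Knave.

Knave


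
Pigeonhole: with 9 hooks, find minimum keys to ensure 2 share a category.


Pigeonhole: to guarantee k in one of n categories, need (k-1)×n + 1.
k = 2, n = 9
Minimum = (2-1) × 9 + 1 = 1 × 9 + 1

10


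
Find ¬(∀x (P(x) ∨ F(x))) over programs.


Original: ∀x (P(x) ∨ F(x))
Rule: ¬∀→∃, ¬∃→∀, negate predicate.
Negation: ∃x (¬P(x) ∧ ¬F(x))

∃x (¬P(x) ∧ ¬F(x))


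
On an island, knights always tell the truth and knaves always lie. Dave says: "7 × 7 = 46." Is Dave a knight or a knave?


Statement: "7 × 7 = 46."
Actual: 7 × 7 = 49
Claimed: 46
Statement is FALSE → Dave lies → Knave

Knave


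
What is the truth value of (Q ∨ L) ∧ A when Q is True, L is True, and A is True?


Q = True, L = True, A = True
Step 1: Q ∨ L = True OR True = True
Step 2: True ∧ A = True AND True = True
OR is true when at least one operand is true; AND requires both.

True


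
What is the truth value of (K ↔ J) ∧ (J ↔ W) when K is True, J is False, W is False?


K = True, J = False, W = False
Step 1: K ↔ J is true when K and J have the same value. Result: False
Step 2: J ↔ W is true when J and W have the same value. Result: True
Step 3: False ∧ True = False

False


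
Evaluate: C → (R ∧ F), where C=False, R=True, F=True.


C = False, R = True, F = True
Expression: C → (R ∧ F)
Step 1: R ∧ F = True AND True = True
Step 2: C → (True) = False → True = True

True


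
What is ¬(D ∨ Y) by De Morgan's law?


De Morgan's law: ¬(P ∨ Q) ≡ ¬P ∧ ¬Q
¬(D ∨ Y) = ¬D ∧ ¬Y

¬D ∧ ¬Y


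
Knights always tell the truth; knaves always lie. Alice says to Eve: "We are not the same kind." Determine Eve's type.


Alice says: "We are not the same kind."
Case 1: Alice is a Knight (truth-teller)
  Statement is true → they ARE different → Eve is a Knave
Case 2: Alice is a Knave (liar)
  Statement is false → they are NOT different → Eve is a Knave
In both cases, Eve is a Knave.

Knave


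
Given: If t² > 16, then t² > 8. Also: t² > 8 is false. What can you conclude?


Modus tollens: P → Q, ¬Q ⊢ ¬P
P: t² > 16
Q: t² > 8
We have P → Q and Q is false.
By modus tollens, P must be false.

It is not the case that t² > 16


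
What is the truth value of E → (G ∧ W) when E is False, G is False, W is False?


E = False, G = False, W = False
Step 1: G ∧ W = False AND False = False
Step 2: E → (False): false only when E=True and consequent=False.
Result: True

True
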